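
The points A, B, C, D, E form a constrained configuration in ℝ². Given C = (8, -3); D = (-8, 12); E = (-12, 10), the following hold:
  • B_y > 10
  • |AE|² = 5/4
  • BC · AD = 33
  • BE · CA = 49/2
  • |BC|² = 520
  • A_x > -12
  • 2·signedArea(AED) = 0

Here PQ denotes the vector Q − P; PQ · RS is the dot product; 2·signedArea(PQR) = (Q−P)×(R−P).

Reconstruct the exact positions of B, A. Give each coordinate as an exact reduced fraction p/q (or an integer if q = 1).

1. A_x = -11  [line -2·x + 4·y + -64 = 0 ∩ |AE|² = 5/4]
2. A_y = 21/2  [line -2·x + 4·y + -64 = 0 ∩ |AE|² = 5/4]
   → A = (-11, 21/2)
3. B_x = -10  [BE · CA = 49/2 ∩ BC · AD = 33]
4. B_y = 11  [BE · CA = 49/2 ∩ BC · AD = 33]
   → B = (-10, 11)

A = (-11, 21/2)
B = (-10, 11)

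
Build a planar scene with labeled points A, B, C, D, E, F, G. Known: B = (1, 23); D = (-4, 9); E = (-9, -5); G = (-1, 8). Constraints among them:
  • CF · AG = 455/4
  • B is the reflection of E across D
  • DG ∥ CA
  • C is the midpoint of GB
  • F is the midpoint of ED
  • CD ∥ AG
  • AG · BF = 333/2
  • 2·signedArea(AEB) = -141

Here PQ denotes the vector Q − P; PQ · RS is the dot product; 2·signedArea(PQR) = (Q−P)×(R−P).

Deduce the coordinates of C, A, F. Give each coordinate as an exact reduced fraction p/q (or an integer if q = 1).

1. C_x = 0  [C is the midpoint of GB]
2. C_y = 31/2  [C is the midpoint of GB]
   → C = (0, 31/2)
3. A_x = 3  [CD ∥ AG ∩ DG ∥ CA]
4. A_y = 29/2  [CD ∥ AG ∩ DG ∥ CA]
   → A = (3, 29/2)
5. F_x = -13/2  [F is the midpoint of ED]
6. F_y = 2  [F is the midpoint of ED]
   → F = (-13/2, 2)

A = (3, 29/2)
C = (0, 31/2)
F = (-13/2, 2)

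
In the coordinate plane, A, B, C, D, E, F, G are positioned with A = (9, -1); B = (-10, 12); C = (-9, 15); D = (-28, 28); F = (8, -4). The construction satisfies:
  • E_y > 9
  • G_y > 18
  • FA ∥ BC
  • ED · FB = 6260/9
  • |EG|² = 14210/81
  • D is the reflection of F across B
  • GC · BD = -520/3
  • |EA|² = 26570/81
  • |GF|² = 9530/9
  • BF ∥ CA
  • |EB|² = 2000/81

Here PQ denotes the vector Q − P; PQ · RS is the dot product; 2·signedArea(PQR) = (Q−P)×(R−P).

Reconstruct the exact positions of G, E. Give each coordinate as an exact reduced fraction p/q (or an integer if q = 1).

E = (-50/9, 88/9)
G = (-47/3, 55/3)

1. G_x = -47/3  [line 18·x + -16·y + 1726/3 = 0 ∩ |GF|² = 9530/9]
2. G_y = 55/3  [line 18·x + -16·y + 1726/3 = 0 ∩ |GF|² = 9530/9]
   → G = (-47/3, 55/3)
3. E_x = -50/9  [line 18·x + -16·y + 2308/9 = 0 ∩ |EB|² = 2000/81]
4. E_y = 88/9  [line 18·x + -16·y + 2308/9 = 0 ∩ |EB|² = 2000/81]
   → E = (-50/9, 88/9)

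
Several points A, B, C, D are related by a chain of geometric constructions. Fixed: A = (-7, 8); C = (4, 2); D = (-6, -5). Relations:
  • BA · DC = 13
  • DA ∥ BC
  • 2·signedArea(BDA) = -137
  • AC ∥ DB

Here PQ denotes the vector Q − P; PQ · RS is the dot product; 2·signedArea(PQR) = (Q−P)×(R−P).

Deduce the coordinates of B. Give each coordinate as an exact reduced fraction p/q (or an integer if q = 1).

B = (5, -11)

1. B_x = 5  [DA ∥ BC ∩ AC ∥ DB]
2. B_y = -11  [DA ∥ BC ∩ AC ∥ DB]
   → B = (5, -11)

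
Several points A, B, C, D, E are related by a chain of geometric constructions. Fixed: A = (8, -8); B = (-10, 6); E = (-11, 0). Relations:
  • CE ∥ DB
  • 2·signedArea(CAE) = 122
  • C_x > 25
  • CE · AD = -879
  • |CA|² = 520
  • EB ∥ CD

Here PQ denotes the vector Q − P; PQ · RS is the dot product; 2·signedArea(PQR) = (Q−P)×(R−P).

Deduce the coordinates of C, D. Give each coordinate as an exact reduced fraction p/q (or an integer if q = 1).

C = (26, -22)
D = (27, -16)

1. C_x = 26  [line -8·x + -19·y + -210 = 0 ∩ |CA|² = 520]
2. C_y = -22  [line -8·x + -19·y + -210 = 0 ∩ |CA|² = 520]
   → C = (26, -22)
3. D_x = 27  [CE ∥ DB ∩ EB ∥ CD]
4. D_y = -16  [CE ∥ DB ∩ EB ∥ CD]
   → D = (27, -16)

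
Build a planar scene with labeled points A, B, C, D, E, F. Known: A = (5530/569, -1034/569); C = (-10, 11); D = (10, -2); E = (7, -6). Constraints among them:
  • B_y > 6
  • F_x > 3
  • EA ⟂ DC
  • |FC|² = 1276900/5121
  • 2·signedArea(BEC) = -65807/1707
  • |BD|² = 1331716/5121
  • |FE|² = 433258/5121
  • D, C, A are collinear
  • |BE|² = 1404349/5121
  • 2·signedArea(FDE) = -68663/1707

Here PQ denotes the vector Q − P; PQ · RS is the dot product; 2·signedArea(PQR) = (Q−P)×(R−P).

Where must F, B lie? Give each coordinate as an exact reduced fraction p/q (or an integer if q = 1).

B = (-6010/1707, 11588/1707)
F = (5530/1707, 4087/1707)

1. F_x = 5530/1707  [line 4·x + -3·y + -9859/1707 = 0 ∩ |FE|² = 433258/5121]
2. F_y = 4087/1707  [line 4·x + -3·y + -9859/1707 = 0 ∩ |FE|² = 433258/5121]
   → F = (5530/1707, 4087/1707)
3. B_x = -6010/1707  [line -17·x + -17·y + 94826/1707 = 0 ∩ |BE|² = 1404349/5121]
4. B_y = 11588/1707  [line -17·x + -17·y + 94826/1707 = 0 ∩ |BE|² = 1404349/5121]
   → B = (-6010/1707, 11588/1707)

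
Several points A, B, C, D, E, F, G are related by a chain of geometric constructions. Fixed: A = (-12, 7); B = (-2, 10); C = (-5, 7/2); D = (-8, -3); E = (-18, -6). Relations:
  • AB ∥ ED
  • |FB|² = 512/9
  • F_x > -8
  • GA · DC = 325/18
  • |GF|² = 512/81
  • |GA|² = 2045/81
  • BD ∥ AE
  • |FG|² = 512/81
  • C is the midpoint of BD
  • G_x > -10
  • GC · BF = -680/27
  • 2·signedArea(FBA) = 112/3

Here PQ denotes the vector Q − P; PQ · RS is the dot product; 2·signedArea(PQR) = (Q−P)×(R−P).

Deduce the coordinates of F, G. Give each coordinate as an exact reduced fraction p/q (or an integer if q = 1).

1. G_x = -82/9  [line -3·x + -13/2·y + -77/9 = 0 ∩ |GA|² = 2045/81]
2. G_y = 26/9  [line -3·x + -13/2·y + -77/9 = 0 ∩ |GA|² = 2045/81]
   → G = (-82/9, 26/9)
3. F_x = -22/3  [2·signedArea(FBA) = 112/3 ∩ GC · BF = -680/27]
4. F_y = 14/3  [2·signedArea(FBA) = 112/3 ∩ GC · BF = -680/27]
   → F = (-22/3, 14/3)

F = (-22/3, 14/3)
G = (-82/9, 26/9)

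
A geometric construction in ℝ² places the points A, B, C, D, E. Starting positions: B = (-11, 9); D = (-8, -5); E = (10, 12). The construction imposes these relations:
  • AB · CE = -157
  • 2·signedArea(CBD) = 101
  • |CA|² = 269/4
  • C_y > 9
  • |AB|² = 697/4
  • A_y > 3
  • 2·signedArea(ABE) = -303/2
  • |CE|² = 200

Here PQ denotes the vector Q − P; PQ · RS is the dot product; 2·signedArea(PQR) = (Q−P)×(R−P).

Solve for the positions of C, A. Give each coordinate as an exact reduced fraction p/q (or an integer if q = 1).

1. C_x = -4  [line 14·x + 3·y + 26 = 0 ∩ |CE|² = 200]
2. C_y = 10  [line 14·x + 3·y + 26 = 0 ∩ |CE|² = 200]
   → C = (-4, 10)
3. A_x = 1  [AB · CE = -157 ∩ 2·signedArea(ABE) = -303/2]
4. A_y = 7/2  [AB · CE = -157 ∩ 2·signedArea(ABE) = -303/2]
   → A = (1, 7/2)

A = (1, 7/2)
C = (-4, 10)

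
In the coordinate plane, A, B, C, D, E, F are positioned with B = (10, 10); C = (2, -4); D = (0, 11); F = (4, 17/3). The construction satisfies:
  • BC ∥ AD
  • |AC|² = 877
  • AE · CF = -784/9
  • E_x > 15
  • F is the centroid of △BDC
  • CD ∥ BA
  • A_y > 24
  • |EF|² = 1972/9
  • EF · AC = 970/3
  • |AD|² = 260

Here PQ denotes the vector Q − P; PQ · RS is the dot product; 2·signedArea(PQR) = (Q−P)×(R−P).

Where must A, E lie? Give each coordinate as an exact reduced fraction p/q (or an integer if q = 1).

A = (8, 25)
E = (16, 43/3)

1. A_x = 8  [BC ∥ AD ∩ CD ∥ BA]
2. A_y = 25  [BC ∥ AD ∩ CD ∥ BA]
   → A = (8, 25)
3. E_x = 16  [line 6·x + 29·y + -1535/3 = 0 ∩ |EF|² = 1972/9]
4. E_y = 43/3  [line 6·x + 29·y + -1535/3 = 0 ∩ |EF|² = 1972/9]
   → E = (16, 43/3)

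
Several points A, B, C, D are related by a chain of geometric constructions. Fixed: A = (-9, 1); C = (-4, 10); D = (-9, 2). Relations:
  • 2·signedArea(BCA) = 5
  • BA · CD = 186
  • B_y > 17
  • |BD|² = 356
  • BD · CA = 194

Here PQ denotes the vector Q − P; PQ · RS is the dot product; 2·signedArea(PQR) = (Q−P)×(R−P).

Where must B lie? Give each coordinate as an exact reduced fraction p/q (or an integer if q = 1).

1. B_x = 1  [BD · CA = 194 ∩ 2·signedArea(BCA) = 5]
2. B_y = 18  [BD · CA = 194 ∩ 2·signedArea(BCA) = 5]
   → B = (1, 18)

B = (1, 18)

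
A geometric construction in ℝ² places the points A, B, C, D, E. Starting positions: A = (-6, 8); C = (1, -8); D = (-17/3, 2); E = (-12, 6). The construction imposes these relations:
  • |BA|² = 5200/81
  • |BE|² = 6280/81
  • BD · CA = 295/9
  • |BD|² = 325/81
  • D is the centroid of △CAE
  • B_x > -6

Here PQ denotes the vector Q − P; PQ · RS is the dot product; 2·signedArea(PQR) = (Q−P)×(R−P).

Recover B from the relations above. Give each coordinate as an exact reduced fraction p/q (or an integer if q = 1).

B = (-50/9, 0)

1. B_x = -50/9  [line 7·x + -16·y + 350/9 = 0 ∩ |BE|² = 6280/81]
2. B_y = 0  [line 7·x + -16·y + 350/9 = 0 ∩ |BE|² = 6280/81]
   → B = (-50/9, 0)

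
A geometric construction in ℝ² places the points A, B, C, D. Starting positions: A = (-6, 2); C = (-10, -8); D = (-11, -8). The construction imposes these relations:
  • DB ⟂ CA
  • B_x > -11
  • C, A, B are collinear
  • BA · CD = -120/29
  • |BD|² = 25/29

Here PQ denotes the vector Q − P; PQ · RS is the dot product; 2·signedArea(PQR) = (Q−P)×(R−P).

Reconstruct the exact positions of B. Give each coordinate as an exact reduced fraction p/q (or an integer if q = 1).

B = (-294/29, -242/29)

1. B_x = -294/29  [C, A, B are collinear ∩ DB ⟂ CA]
2. B_y = -242/29  [C, A, B are collinear ∩ DB ⟂ CA]
   → B = (-294/29, -242/29)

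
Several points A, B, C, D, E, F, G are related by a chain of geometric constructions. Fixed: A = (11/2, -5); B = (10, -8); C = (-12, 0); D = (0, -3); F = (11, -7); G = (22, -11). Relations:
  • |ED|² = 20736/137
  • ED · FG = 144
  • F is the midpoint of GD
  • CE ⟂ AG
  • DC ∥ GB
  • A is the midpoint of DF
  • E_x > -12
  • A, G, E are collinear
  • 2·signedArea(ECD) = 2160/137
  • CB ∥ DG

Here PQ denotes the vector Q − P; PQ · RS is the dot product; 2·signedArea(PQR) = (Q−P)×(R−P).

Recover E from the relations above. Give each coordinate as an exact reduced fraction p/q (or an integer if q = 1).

1. E_x = -1584/137  [A, G, E are collinear ∩ CE ⟂ AG]
2. E_y = 165/137  [A, G, E are collinear ∩ CE ⟂ AG]
   → E = (-1584/137, 165/137)

E = (-1584/137, 165/137)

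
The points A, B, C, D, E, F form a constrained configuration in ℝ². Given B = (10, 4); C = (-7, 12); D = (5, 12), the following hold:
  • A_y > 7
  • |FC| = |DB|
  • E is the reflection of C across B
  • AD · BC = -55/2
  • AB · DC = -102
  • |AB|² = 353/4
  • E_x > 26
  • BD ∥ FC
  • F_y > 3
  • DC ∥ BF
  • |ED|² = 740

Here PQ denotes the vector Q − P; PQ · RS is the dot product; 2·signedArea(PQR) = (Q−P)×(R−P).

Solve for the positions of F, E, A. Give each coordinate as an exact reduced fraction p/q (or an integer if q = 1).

1. F_x = -2  [BD ∥ FC ∩ DC ∥ BF]
2. F_y = 4  [BD ∥ FC ∩ DC ∥ BF]
   → F = (-2, 4)
3. E_x = 27  [E is the reflection of C across B]
4. E_y = -4  [E is the reflection of C across B]
   → E = (27, -4)
5. A_x = 3/2  [AB · DC = -102 ∩ AD · BC = -55/2]
6. A_y = 8  [AB · DC = -102 ∩ AD · BC = -55/2]
   → A = (3/2, 8)

A = (3/2, 8)
E = (27, -4)
F = (-2, 4)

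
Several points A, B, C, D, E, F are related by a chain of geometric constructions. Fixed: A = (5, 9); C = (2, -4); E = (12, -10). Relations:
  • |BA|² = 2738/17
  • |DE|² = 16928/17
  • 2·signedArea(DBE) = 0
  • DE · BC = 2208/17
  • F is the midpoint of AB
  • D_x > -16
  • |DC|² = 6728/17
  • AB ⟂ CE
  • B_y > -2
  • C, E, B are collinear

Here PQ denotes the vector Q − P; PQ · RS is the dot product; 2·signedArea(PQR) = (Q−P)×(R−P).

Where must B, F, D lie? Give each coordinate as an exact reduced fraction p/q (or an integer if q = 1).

B = (-26/17, -32/17)
D = (-256/17, 106/17)
F = (59/34, 121/34)

1. B_x = -26/17  [C, E, B are collinear ∩ AB ⟂ CE]
2. B_y = -32/17  [C, E, B are collinear ∩ AB ⟂ CE]
   → B = (-26/17, -32/17)
3. F_x = 59/34  [F is the midpoint of AB]
4. F_y = 121/34  [F is the midpoint of AB]
   → F = (59/34, 121/34)
5. D_x = -256/17  [2·signedArea(DBE) = 0 ∩ DE · BC = 2208/17]
6. D_y = 106/17  [2·signedArea(DBE) = 0 ∩ DE · BC = 2208/17]
   → D = (-256/17, 106/17)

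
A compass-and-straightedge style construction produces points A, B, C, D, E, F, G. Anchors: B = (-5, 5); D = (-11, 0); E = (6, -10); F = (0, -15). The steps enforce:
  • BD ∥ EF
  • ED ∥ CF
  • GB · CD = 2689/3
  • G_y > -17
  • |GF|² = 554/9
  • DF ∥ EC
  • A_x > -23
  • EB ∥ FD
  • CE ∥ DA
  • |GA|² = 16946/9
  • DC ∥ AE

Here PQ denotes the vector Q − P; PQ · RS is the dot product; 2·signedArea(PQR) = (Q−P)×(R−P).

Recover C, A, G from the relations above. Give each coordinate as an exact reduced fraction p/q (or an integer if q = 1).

A = (-22, 15)
C = (17, -25)
G = (23/3, -50/3)

1. C_x = 17  [ED ∥ CF ∩ DF ∥ EC]
2. C_y = -25  [ED ∥ CF ∩ DF ∥ EC]
   → C = (17, -25)
3. A_x = -22  [DC ∥ AE ∩ CE ∥ DA]
4. A_y = 15  [DC ∥ AE ∩ CE ∥ DA]
   → A = (-22, 15)
5. G_x = 23/3  [line 28·x + -25·y + -1894/3 = 0 ∩ |GF|² = 554/9]
6. G_y = -50/3  [line 28·x + -25·y + -1894/3 = 0 ∩ |GF|² = 554/9]
   → G = (23/3, -50/3)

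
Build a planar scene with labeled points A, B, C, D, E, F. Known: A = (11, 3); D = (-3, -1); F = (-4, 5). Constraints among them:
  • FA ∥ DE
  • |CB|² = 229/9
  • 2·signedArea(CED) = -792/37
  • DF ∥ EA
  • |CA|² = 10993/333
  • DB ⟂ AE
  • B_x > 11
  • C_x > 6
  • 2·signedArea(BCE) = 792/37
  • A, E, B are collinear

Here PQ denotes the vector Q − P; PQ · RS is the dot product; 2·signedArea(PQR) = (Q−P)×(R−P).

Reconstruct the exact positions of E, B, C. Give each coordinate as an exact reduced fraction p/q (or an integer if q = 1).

1. E_x = 12  [DF ∥ EA ∩ FA ∥ DE]
2. E_y = -3  [DF ∥ EA ∩ FA ∥ DE]
   → E = (12, -3)
3. B_x = 417/37  [A, E, B are collinear ∩ DB ⟂ AE]
4. B_y = 51/37  [A, E, B are collinear ∩ DB ⟂ AE]
   → B = (417/37, 51/37)
5. C_x = 250/37  [2·signedArea(CED) = -792/37 ∩ 2·signedArea(BCE) = 792/37]
6. C_y = -97/111  [2·signedArea(CED) = -792/37 ∩ 2·signedArea(BCE) = 792/37]
   → C = (250/37, -97/111)

B = (417/37, 51/37)
C = (250/37, -97/111)
E = (12, -3)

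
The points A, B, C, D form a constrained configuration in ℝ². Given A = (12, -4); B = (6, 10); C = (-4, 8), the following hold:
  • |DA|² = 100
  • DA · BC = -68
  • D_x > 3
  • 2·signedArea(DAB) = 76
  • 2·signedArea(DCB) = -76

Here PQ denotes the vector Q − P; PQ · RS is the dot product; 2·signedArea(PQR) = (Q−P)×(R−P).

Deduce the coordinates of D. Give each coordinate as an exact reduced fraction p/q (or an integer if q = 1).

D = (4, 2)

1. D_x = 4  [2·signedArea(DCB) = -76 ∩ 2·signedArea(DAB) = 76]
2. D_y = 2  [2·signedArea(DCB) = -76 ∩ 2·signedArea(DAB) = 76]
   → D = (4, 2)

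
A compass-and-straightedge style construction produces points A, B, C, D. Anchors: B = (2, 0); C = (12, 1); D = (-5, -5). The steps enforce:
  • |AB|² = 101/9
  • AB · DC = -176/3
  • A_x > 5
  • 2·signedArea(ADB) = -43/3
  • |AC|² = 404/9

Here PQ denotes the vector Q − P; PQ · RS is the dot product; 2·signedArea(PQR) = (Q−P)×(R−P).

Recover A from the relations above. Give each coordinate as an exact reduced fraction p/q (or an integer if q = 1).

1. A_x = 16/3  [2·signedArea(ADB) = -43/3 ∩ AB · DC = -176/3]
2. A_y = 1/3  [2·signedArea(ADB) = -43/3 ∩ AB · DC = -176/3]
   → A = (16/3, 1/3)

A = (16/3, 1/3)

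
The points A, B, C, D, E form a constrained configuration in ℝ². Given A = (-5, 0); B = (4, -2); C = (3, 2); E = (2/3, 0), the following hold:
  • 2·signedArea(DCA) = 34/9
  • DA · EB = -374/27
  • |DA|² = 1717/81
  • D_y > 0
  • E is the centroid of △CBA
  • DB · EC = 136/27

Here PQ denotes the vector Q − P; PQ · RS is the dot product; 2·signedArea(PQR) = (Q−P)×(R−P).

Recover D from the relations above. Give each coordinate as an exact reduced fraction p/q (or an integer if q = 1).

1. D_x = -4/9  [2·signedArea(DCA) = 34/9 ∩ DB · EC = 136/27]
2. D_y = 2/3  [2·signedArea(DCA) = 34/9 ∩ DB · EC = 136/27]
   → D = (-4/9, 2/3)

D = (-4/9, 2/3)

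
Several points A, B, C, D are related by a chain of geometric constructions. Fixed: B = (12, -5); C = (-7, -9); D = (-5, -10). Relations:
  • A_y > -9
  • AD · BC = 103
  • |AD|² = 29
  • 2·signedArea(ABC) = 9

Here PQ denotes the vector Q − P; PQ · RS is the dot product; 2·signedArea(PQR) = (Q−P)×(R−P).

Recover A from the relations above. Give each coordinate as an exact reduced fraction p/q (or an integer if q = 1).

A = (0, -8)

1. A_x = 0  [2·signedArea(ABC) = 9 ∩ AD · BC = 103]
2. A_y = -8  [2·signedArea(ABC) = 9 ∩ AD · BC = 103]
   → A = (0, -8)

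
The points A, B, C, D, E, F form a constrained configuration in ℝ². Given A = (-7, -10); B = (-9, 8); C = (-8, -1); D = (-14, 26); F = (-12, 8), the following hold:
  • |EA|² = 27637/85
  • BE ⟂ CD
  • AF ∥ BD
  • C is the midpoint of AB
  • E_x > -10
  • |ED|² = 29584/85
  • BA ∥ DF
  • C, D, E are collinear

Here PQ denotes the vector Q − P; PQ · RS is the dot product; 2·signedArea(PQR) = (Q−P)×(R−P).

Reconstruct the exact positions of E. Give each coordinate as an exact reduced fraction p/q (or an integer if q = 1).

E = (-846/85, 662/85)

1. E_x = -846/85  [C, D, E are collinear ∩ BE ⟂ CD]
2. E_y = 662/85  [C, D, E are collinear ∩ BE ⟂ CD]
   → E = (-846/85, 662/85)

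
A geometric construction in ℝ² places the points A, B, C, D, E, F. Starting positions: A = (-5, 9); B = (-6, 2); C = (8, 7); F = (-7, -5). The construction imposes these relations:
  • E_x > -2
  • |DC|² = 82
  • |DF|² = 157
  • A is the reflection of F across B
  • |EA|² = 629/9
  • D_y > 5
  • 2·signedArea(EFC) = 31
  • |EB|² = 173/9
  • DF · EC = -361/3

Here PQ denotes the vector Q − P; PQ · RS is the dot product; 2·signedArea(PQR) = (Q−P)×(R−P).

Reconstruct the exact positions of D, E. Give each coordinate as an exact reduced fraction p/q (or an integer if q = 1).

1. E_x = -5/3  [line -12·x + 15·y + -40 = 0 ∩ |EB|² = 173/9]
2. E_y = 4/3  [line -12·x + 15·y + -40 = 0 ∩ |EB|² = 173/9]
   → E = (-5/3, 4/3)
3. D_x = -1  [line -29/3·x + -17/3·y + 73/3 = 0 ∩ |DF|² = 157]
4. D_y = 6  [line -29/3·x + -17/3·y + 73/3 = 0 ∩ |DF|² = 157]
   → D = (-1, 6)

D = (-1, 6)
E = (-5/3, 4/3)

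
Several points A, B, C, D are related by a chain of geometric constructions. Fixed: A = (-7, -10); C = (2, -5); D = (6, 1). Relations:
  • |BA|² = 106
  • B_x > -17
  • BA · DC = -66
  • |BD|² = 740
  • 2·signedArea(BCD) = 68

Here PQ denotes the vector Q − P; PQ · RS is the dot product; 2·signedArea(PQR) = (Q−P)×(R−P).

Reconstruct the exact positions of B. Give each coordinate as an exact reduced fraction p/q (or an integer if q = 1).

1. B_x = -16  [BA · DC = -66 ∩ 2·signedArea(BCD) = 68]
2. B_y = -15  [BA · DC = -66 ∩ 2·signedArea(BCD) = 68]
   → B = (-16, -15)

B = (-16, -15)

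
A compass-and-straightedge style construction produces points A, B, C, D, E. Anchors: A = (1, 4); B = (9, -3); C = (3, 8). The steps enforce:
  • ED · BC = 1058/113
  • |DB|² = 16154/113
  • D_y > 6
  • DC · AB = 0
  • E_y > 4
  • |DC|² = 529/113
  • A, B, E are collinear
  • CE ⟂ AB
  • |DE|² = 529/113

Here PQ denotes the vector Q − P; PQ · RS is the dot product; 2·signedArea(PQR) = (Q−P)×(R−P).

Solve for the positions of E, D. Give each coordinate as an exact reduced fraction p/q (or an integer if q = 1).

D = (178/113, 720/113)
E = (17/113, 536/113)

1. E_x = 17/113  [A, B, E are collinear ∩ CE ⟂ AB]
2. E_y = 536/113  [A, B, E are collinear ∩ CE ⟂ AB]
   → E = (17/113, 536/113)
3. D_x = 178/113  [DC · AB = 0 ∩ ED · BC = 1058/113]
4. D_y = 720/113  [DC · AB = 0 ∩ ED · BC = 1058/113]
   → D = (178/113, 720/113)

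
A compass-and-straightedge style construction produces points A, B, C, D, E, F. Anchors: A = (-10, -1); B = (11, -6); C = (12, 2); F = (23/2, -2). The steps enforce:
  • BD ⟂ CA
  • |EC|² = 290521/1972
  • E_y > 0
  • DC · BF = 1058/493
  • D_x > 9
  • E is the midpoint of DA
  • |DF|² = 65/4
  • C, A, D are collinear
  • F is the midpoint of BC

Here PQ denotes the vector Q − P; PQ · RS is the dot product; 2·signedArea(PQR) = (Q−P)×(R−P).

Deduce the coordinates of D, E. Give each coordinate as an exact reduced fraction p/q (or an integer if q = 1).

D = (4904/493, 848/493)
E = (-13/493, 355/986)

1. D_x = 4904/493  [C, A, D are collinear ∩ BD ⟂ CA]
2. D_y = 848/493  [C, A, D are collinear ∩ BD ⟂ CA]
   → D = (4904/493, 848/493)
3. E_x = -13/493  [E is the midpoint of DA]
4. E_y = 355/986  [E is the midpoint of DA]
   → E = (-13/493, 355/986)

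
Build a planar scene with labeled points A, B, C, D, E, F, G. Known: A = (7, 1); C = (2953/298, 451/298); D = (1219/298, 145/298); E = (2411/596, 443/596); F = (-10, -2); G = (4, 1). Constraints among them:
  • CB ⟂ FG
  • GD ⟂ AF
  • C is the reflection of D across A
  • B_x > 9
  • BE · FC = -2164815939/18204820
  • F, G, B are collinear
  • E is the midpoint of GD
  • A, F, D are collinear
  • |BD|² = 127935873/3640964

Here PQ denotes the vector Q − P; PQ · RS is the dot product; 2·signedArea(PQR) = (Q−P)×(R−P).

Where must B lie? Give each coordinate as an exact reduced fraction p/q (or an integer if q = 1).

B = (297971/30545, 136429/61090)

1. B_x = 297971/30545  [F, G, B are collinear ∩ CB ⟂ FG]
2. B_y = 136429/61090  [F, G, B are collinear ∩ CB ⟂ FG]
   → B = (297971/30545, 136429/61090)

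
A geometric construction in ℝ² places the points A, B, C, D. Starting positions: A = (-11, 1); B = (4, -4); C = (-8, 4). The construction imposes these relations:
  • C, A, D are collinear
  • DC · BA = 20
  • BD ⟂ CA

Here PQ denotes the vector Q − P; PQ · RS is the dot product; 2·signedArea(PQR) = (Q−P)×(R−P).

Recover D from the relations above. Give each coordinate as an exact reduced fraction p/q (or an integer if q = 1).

1. D_x = -6  [C, A, D are collinear ∩ BD ⟂ CA]
2. D_y = 6  [C, A, D are collinear ∩ BD ⟂ CA]
   → D = (-6, 6)

D = (-6, 6)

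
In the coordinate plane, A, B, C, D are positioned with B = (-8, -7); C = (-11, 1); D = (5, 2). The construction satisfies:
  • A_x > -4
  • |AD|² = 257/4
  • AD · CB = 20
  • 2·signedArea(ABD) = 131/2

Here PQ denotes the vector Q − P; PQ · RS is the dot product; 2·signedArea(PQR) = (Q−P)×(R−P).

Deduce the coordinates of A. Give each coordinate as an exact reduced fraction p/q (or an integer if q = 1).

1. A_x = -3  [2·signedArea(ABD) = 131/2 ∩ AD · CB = 20]
2. A_y = 3/2  [2·signedArea(ABD) = 131/2 ∩ AD · CB = 20]
   → A = (-3, 3/2)

A = (-3, 3/2)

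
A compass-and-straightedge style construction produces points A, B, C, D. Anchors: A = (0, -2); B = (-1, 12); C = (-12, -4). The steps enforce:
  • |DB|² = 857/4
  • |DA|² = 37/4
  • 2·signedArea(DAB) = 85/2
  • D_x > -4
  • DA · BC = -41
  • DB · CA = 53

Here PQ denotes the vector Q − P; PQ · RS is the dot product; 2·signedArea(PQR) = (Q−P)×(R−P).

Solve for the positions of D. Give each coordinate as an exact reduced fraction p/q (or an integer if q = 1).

D = (-3, -5/2)

1. D_x = -3  [2·signedArea(DAB) = 85/2 ∩ DB · CA = 53]
2. D_y = -5/2  [2·signedArea(DAB) = 85/2 ∩ DB · CA = 53]
   → D = (-3, -5/2)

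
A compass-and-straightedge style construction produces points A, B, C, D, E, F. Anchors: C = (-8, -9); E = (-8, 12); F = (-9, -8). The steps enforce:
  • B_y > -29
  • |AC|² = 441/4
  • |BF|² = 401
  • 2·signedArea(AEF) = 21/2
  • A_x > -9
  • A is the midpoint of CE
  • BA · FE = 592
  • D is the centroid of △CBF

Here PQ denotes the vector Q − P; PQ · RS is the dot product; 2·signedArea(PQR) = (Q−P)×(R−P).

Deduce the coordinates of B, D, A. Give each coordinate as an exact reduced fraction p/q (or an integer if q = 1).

A = (-8, 3/2)
B = (-10, -28)
D = (-9, -15)

1. A_x = -8  [A is the midpoint of CE]
2. A_y = 3/2  [A is the midpoint of CE]
   → A = (-8, 3/2)
3. B_x = -10  [line -1·x + -20·y + -570 = 0 ∩ |BF|² = 401]
4. B_y = -28  [line -1·x + -20·y + -570 = 0 ∩ |BF|² = 401]
   → B = (-10, -28)
5. D_x = -9  [D is the centroid of △CBF]
6. D_y = -15  [D is the centroid of △CBF]
   → D = (-9, -15)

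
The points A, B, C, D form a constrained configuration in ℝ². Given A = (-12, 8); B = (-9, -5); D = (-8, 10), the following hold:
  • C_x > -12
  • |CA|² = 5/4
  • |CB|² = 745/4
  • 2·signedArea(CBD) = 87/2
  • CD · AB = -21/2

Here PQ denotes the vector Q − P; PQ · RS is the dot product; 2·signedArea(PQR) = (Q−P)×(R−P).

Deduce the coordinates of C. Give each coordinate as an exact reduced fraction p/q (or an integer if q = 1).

C = (-11, 17/2)

1. C_x = -11  [CD · AB = -21/2 ∩ 2·signedArea(CBD) = 87/2]
2. C_y = 17/2  [CD · AB = -21/2 ∩ 2·signedArea(CBD) = 87/2]
   → C = (-11, 17/2)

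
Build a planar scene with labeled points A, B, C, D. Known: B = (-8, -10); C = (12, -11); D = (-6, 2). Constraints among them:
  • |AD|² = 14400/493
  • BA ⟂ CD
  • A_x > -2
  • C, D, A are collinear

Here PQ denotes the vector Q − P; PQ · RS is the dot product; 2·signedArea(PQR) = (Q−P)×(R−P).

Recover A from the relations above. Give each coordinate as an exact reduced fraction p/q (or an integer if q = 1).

1. A_x = -798/493  [C, D, A are collinear ∩ BA ⟂ CD]
2. A_y = -574/493  [C, D, A are collinear ∩ BA ⟂ CD]
   → A = (-798/493, -574/493)

A = (-798/493, -574/493)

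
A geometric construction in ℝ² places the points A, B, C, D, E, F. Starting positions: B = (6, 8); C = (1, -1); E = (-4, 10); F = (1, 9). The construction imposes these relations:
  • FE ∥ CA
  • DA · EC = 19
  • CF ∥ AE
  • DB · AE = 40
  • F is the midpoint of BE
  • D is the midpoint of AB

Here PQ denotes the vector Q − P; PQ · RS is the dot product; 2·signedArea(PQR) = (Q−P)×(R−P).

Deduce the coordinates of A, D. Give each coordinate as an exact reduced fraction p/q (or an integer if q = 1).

1. A_x = -4  [CF ∥ AE ∩ FE ∥ CA]
2. A_y = 0  [CF ∥ AE ∩ FE ∥ CA]
   → A = (-4, 0)
3. D_x = 1  [D is the midpoint of AB]
4. D_y = 4  [D is the midpoint of AB]
   → D = (1, 4)

A = (-4, 0)
D = (1, 4)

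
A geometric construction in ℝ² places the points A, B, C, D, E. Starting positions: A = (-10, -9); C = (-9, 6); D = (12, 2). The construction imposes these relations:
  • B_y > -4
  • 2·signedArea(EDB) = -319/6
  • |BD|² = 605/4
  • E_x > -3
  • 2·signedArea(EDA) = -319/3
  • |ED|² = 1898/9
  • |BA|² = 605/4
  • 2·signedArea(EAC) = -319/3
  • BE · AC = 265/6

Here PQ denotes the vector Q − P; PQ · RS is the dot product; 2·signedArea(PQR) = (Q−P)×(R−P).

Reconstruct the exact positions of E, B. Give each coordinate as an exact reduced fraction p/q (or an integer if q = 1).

B = (1, -7/2)
E = (-7/3, -1/3)

1. E_x = -7/3  [2·signedArea(EDA) = -319/3 ∩ 2·signedArea(EAC) = -319/3]
2. E_y = -1/3  [2·signedArea(EDA) = -319/3 ∩ 2·signedArea(EAC) = -319/3]
   → E = (-7/3, -1/3)
3. B_x = 1  [BE · AC = 265/6 ∩ 2·signedArea(EDB) = -319/6]
4. B_y = -7/2  [BE · AC = 265/6 ∩ 2·signedArea(EDB) = -319/6]
   → B = (1, -7/2)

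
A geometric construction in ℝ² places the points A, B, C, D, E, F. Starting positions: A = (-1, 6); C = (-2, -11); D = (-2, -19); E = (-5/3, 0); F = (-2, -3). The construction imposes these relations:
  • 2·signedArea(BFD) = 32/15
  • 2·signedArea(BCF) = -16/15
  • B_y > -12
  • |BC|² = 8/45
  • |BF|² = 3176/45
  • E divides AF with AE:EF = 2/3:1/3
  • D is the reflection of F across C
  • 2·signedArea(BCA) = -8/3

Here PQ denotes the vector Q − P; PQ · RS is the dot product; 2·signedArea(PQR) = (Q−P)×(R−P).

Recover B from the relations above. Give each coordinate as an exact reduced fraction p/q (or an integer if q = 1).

1. B_x = -28/15  [2·signedArea(BCA) = -8/3 ∩ 2·signedArea(BFD) = 32/15]
2. B_y = -57/5  [2·signedArea(BCA) = -8/3 ∩ 2·signedArea(BFD) = 32/15]
   → B = (-28/15, -57/5)

B = (-28/15, -57/5)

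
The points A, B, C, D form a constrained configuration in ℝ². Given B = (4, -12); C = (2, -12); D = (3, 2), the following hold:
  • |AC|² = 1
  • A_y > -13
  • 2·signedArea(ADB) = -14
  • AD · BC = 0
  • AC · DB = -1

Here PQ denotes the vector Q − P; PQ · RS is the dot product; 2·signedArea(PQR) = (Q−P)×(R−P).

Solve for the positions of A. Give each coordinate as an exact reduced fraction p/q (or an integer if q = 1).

1. A_x = 3  [AD · BC = 0 ∩ AC · DB = -1]
2. A_y = -12  [AD · BC = 0 ∩ AC · DB = -1]
   → A = (3, -12)

A = (3, -12)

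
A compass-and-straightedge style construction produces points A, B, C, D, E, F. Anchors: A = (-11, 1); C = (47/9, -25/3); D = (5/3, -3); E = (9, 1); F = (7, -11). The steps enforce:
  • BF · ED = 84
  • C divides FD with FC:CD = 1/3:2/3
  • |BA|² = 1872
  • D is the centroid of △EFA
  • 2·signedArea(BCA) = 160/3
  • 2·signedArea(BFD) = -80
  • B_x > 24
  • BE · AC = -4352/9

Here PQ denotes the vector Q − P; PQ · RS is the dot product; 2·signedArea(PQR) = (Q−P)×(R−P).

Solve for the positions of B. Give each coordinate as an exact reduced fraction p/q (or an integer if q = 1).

B = (25, -23)

1. B_x = 25  [2·signedArea(BFD) = -80 ∩ BE · AC = -4352/9]
2. B_y = -23  [2·signedArea(BFD) = -80 ∩ BE · AC = -4352/9]
   → B = (25, -23)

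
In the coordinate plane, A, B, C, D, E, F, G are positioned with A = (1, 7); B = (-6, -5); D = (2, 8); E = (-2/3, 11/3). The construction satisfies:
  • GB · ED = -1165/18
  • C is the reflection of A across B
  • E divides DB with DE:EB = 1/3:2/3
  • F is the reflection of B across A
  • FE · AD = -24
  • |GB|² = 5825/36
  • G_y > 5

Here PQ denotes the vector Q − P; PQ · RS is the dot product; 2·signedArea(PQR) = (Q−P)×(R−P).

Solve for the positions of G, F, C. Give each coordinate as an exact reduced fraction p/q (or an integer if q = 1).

C = (-13, -17)
F = (8, 19)
G = (2/3, 35/6)

1. G_x = 2/3  [line -8/3·x + -13/3·y + 487/18 = 0 ∩ |GB|² = 5825/36]
2. G_y = 35/6  [line -8/3·x + -13/3·y + 487/18 = 0 ∩ |GB|² = 5825/36]
   → G = (2/3, 35/6)
3. F_x = 8  [F is the reflection of B across A]
4. F_y = 19  [F is the reflection of B across A]
   → F = (8, 19)
5. C_x = -13  [C is the reflection of A across B]
6. C_y = -17  [C is the reflection of A across B]
   → C = (-13, -17)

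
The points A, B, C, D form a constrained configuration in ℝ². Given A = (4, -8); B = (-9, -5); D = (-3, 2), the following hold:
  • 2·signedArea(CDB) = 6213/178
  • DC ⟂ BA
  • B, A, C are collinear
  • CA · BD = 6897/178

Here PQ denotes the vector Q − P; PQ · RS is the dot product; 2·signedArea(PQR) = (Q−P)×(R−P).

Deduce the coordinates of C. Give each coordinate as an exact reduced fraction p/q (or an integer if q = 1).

1. C_x = -861/178  [B, A, C are collinear ∩ DC ⟂ BA]
2. C_y = -1061/178  [B, A, C are collinear ∩ DC ⟂ BA]
   → C = (-861/178, -1061/178)

C = (-861/178, -1061/178)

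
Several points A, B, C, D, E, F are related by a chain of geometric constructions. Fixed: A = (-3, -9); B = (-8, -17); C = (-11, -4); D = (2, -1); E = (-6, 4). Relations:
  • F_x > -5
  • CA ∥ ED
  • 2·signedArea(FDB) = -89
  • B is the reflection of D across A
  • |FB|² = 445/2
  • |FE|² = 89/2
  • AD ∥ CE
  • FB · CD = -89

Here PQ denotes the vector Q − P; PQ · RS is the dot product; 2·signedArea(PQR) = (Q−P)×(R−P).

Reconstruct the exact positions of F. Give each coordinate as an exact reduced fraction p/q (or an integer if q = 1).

1. F_x = -9/2  [2·signedArea(FDB) = -89 ∩ FB · CD = -89]
2. F_y = -5/2  [2·signedArea(FDB) = -89 ∩ FB · CD = -89]
   → F = (-9/2, -5/2)

F = (-9/2, -5/2)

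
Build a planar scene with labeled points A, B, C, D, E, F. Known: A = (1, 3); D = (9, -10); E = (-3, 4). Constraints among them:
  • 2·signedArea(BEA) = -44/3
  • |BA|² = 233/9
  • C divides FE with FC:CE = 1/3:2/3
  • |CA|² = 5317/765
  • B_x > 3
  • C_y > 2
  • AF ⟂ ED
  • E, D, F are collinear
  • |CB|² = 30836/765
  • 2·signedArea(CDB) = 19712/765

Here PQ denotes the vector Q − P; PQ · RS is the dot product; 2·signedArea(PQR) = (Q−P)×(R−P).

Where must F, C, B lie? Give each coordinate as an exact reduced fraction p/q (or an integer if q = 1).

B = (11/3, -4/3)
C = (-131/85, 586/255)
F = (-69/85, 123/85)

1. F_x = -69/85  [E, D, F are collinear ∩ AF ⟂ ED]
2. F_y = 123/85  [E, D, F are collinear ∩ AF ⟂ ED]
   → F = (-69/85, 123/85)
3. C_x = -131/85  [C divides FE with FC:CE = 1/3:2/3]
4. C_y = 586/255  [C divides FE with FC:CE = 1/3:2/3]
   → C = (-131/85, 586/255)
5. B_x = 11/3  [2·signedArea(BEA) = -44/3 ∩ 2·signedArea(CDB) = 19712/765]
6. B_y = -4/3  [2·signedArea(BEA) = -44/3 ∩ 2·signedArea(CDB) = 19712/765]
   → B = (11/3, -4/3)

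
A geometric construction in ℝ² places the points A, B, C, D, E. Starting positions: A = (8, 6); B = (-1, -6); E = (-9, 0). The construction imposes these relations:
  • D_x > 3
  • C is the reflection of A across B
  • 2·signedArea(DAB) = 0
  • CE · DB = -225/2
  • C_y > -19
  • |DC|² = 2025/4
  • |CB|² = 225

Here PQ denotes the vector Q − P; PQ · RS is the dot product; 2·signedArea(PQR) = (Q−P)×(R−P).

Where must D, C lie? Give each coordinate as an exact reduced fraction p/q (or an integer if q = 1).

C = (-10, -18)
D = (7/2, 0)

1. C_x = -10  [C is the reflection of A across B]
2. C_y = -18  [C is the reflection of A across B]
   → C = (-10, -18)
3. D_x = 7/2  [2·signedArea(DAB) = 0 ∩ CE · DB = -225/2]
4. D_y = 0  [2·signedArea(DAB) = 0 ∩ CE · DB = -225/2]
   → D = (7/2, 0)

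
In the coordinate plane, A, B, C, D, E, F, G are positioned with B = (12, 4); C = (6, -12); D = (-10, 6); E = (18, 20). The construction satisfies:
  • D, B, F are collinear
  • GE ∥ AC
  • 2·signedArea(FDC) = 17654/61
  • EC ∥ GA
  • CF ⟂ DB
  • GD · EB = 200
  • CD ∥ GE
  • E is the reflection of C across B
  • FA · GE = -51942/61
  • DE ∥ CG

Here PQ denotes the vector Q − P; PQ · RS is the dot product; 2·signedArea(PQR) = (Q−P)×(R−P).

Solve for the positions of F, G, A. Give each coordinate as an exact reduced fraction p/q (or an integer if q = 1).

1. F_x = 457/61  [D, B, F are collinear ∩ CF ⟂ DB]
2. F_y = 269/61  [D, B, F are collinear ∩ CF ⟂ DB]
   → F = (457/61, 269/61)
3. G_x = 34  [CD ∥ GE ∩ DE ∥ CG]
4. G_y = 2  [CD ∥ GE ∩ DE ∥ CG]
   → G = (34, 2)
5. A_x = 22  [GE ∥ AC ∩ EC ∥ GA]
6. A_y = -30  [GE ∥ AC ∩ EC ∥ GA]
   → A = (22, -30)

A = (22, -30)
F = (457/61, 269/61)
G = (34, 2)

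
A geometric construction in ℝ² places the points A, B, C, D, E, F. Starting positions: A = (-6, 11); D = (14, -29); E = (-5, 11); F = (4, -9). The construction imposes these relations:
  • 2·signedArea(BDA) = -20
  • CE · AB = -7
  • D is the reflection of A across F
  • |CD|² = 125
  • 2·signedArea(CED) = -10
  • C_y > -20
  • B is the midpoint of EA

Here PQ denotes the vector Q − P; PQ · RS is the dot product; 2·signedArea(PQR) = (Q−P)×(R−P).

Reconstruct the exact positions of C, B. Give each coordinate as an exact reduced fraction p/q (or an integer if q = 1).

B = (-11/2, 11)
C = (9, -19)

1. C_x = 9  [line 40·x + 19·y + 1 = 0 ∩ |CD|² = 125]
2. C_y = -19  [line 40·x + 19·y + 1 = 0 ∩ |CD|² = 125]
   → C = (9, -19)
3. B_x = -11/2  [B is the midpoint of EA]
4. B_y = 11  [B is the midpoint of EA]
   → B = (-11/2, 11)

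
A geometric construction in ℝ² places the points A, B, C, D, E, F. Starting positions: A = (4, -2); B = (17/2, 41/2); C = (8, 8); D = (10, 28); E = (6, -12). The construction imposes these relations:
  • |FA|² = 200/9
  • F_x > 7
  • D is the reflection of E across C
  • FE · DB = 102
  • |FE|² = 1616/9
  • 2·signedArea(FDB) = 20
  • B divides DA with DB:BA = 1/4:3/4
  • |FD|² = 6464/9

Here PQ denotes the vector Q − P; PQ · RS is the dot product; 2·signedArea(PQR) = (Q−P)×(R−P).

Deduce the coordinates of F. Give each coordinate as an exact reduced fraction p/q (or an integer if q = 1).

F = (22/3, 4/3)

1. F_x = 22/3  [FE · DB = 102 ∩ 2·signedArea(FDB) = 20]
2. F_y = 4/3  [FE · DB = 102 ∩ 2·signedArea(FDB) = 20]
   → F = (22/3, 4/3)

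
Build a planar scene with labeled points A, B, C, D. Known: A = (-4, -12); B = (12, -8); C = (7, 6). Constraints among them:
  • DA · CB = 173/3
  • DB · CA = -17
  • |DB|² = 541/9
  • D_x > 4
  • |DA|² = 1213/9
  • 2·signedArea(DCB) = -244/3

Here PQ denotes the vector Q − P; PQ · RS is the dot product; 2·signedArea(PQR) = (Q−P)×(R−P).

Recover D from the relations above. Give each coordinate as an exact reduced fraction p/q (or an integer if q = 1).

D = (5, -14/3)

1. D_x = 5  [2·signedArea(DCB) = -244/3 ∩ DB · CA = -17]
2. D_y = -14/3  [2·signedArea(DCB) = -244/3 ∩ DB · CA = -17]
   → D = (5, -14/3)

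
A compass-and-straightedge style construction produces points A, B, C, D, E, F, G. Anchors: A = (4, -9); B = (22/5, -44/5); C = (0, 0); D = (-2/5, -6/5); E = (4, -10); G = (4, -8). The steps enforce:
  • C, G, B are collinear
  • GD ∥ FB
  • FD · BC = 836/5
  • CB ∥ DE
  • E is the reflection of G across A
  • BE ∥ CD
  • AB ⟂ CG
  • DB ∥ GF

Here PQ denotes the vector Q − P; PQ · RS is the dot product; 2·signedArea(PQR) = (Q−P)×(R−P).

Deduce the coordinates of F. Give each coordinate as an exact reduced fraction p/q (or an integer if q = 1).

F = (44/5, -78/5)

1. F_x = 44/5  [GD ∥ FB ∩ DB ∥ GF]
2. F_y = -78/5  [GD ∥ FB ∩ DB ∥ GF]
   → F = (44/5, -78/5)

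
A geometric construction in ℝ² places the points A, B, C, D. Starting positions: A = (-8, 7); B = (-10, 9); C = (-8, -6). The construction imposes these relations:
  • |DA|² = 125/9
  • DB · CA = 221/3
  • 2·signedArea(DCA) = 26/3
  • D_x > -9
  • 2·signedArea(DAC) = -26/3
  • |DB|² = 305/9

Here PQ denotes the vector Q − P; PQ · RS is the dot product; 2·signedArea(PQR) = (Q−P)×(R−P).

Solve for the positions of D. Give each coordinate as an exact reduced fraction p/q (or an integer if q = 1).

D = (-26/3, 10/3)

1. D_x = -26/3  [2·signedArea(DAC) = -26/3 ∩ DB · CA = 221/3]
2. D_y = 10/3  [2·signedArea(DAC) = -26/3 ∩ DB · CA = 221/3]
   → D = (-26/3, 10/3)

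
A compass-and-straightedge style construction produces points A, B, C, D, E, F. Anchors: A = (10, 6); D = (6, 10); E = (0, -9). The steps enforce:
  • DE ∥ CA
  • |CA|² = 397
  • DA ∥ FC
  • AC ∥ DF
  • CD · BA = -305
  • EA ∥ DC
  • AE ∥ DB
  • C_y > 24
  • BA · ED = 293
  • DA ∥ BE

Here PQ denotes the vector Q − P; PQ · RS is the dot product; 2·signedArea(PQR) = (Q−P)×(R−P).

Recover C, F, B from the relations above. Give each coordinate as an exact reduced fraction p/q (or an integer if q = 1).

1. C_x = 16  [DE ∥ CA ∩ EA ∥ DC]
2. C_y = 25  [DE ∥ CA ∩ EA ∥ DC]
   → C = (16, 25)
3. F_x = 12  [DA ∥ FC ∩ AC ∥ DF]
4. F_y = 29  [DA ∥ FC ∩ AC ∥ DF]
   → F = (12, 29)
5. B_x = -4  [DA ∥ BE ∩ AE ∥ DB]
6. B_y = -5  [DA ∥ BE ∩ AE ∥ DB]
   → B = (-4, -5)

B = (-4, -5)
C = (16, 25)
F = (12, 29)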